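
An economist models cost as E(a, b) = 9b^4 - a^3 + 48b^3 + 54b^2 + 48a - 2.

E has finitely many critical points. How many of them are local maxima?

1

E separates as a function of a plus a function of b, so ∇E=0 decouples.
∂E/∂a = -3(a - 4)(a + 4) = 0 at a ∈ {-4, 4}; ∂E/∂b = 36b(b + 1)(b + 3) = 0 at b ∈ {-3, -1, 0}.
The Hessian is diagonal: diag(E_aa, E_bb). Second derivatives: E_aa(-4)=24, E_aa(4)=-24; E_bb(-3)=216, E_bb(-1)=-72, E_bb(0)=108.
Local maxima occur where both diagonal entries negative: (4, -1). Count: 1.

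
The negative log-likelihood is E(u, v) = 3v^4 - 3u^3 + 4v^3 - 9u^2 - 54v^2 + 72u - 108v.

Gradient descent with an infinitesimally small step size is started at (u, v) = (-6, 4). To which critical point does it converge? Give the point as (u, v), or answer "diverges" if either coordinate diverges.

(-4, 3)

E is separable, so gradient descent decouples: u follows -∂E/∂u, v follows -∂E/∂v.
∂E/∂u = -9(u - 2)(u + 4); at u=-6 this is -144, so u increases.
∂E/∂v = 12(v - 3)(v + 1)(v + 3); at v=4 this is 420, so v decreases.
u converges to its nearest critical value -4 (a local min of the u-part); v converges to 3. The iterate converges to (-4, 3).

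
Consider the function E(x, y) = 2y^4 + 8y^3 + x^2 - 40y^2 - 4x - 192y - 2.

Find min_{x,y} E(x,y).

E(x,y) separates as P(x) + Q(y) − 2, so its minimum is min P + min Q − 2.
P'(x) = 2x - 4 vanishes at x ∈ {2}; Q'(y) = 8(y - 3)(y + 2)(y + 4) vanishes at y ∈ {-4, -2, 3}.
Local minima of P (where P''>0): P(2)=-4. Local minima of Q: Q(-4)=128, Q(3)=-558.
So the global minimum of E is P(2) + Q(3) − 2 = -4 − 558 − 2 = -564, attained at (2, 3).

-564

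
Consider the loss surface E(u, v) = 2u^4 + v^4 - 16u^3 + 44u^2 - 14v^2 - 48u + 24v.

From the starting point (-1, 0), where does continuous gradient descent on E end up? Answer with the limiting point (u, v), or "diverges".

E is separable, so gradient descent decouples: u follows -∂E/∂u, v follows -∂E/∂v.
∂E/∂u = 8(u - 3)(u - 2)(u - 1); at u=-1 this is -192, so u increases.
∂E/∂v = 4(v - 2)(v - 1)(v + 3); at v=0 this is 24, so v decreases.
u converges to its nearest critical value 1 (a local min of the u-part); v converges to -3. The iterate converges to (1, -3).

(1, -3)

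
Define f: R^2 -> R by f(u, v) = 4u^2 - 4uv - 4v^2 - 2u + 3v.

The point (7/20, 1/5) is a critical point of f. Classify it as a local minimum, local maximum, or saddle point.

saddle point

The Hessian of f is constant: H = [[8, -4], [-4, -8]].
det(H) = 8·(-8) − (-4)² = -80.
Since det(H) < 0, H is indefinite and the critical point is a saddle point.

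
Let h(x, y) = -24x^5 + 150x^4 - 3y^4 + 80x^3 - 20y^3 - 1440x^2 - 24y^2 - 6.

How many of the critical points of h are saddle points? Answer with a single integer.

6

h separates as a function of x plus a function of y, so ∇h=0 decouples.
∂h/∂x = -120x(x - 4)(x - 3)(x + 2) = 0 at x ∈ {-2, 0, 3, 4}; ∂h/∂y = -12y(y + 1)(y + 4) = 0 at y ∈ {-4, -1, 0}.
The Hessian is diagonal: diag(h_xx, h_yy). Second derivatives: h_xx(-2)=7200, h_xx(0)=-2880, h_xx(3)=1800, h_xx(4)=-2880; h_yy(-4)=-144, h_yy(-1)=36, h_yy(0)=-48.
Saddle points occur where the two diagonal entries have opposite signs: (-2, -4), (-2, 0), (0, -1), (3, -4), (3, 0), (4, -1). Count: 6.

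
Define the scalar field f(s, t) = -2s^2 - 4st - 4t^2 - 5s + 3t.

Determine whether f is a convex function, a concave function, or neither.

f is quadratic, so its Hessian is the constant matrix H = [[-4, -4], [-4, -8]].
det(H) = 16, tr(H) = -12.
det(H) > 0 and tr(H) < 0, so H is negative definite everywhere: concave.

concave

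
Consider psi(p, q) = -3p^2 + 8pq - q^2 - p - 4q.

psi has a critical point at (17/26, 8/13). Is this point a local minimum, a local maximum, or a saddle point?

The Hessian of psi is constant: H = [[-6, 8], [8, -2]].
det(H) = (-6)·(-2) − 8² = -52.
Since det(H) < 0, H is indefinite and the critical point is a saddle point.

saddle point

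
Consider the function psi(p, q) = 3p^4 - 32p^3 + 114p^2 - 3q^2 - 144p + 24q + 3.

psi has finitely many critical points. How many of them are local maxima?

psi separates as a function of p plus a function of q, so ∇psi=0 decouples.
∂psi/∂p = 12(p - 4)(p - 3)(p - 1) = 0 at p ∈ {1, 3, 4}; ∂psi/∂q = -6(q - 4) = 0 at q ∈ {4}.
The Hessian is diagonal: diag(psi_pp, psi_qq). Second derivatives: psi_pp(1)=72, psi_pp(3)=-24, psi_pp(4)=36; psi_qq(4)=-6.
Local maxima occur where both diagonal entries negative: (3, 4). Count: 1.

1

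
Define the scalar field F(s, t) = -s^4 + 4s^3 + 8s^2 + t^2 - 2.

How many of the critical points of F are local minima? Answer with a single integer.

F separates as a function of s plus a function of t, so ∇F=0 decouples.
∂F/∂s = -4s(s - 4)(s + 1) = 0 at s ∈ {-1, 0, 4}; ∂F/∂t = 2t = 0 at t ∈ {0}.
The Hessian is diagonal: diag(F_ss, F_tt). Second derivatives: F_ss(-1)=-20, F_ss(0)=16, F_ss(4)=-80; F_tt(0)=2.
Local minima occur where both diagonal entries positive: (0, 0). Count: 1.

1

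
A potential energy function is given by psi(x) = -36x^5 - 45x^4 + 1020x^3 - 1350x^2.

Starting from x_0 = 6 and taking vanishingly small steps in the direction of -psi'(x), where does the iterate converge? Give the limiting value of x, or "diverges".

diverges

psi'(x) = -180x(x - 3)(x - 1)(x + 5), so psi'(6) = -178200.
Gradient descent moves in the -psi' direction, i.e. x is increasing.
There is no critical point above x=6, and psi' keeps the same sign, so the iterate runs off to +∞.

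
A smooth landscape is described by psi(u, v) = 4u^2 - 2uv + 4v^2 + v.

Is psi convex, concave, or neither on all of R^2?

psi is quadratic, so its Hessian is the constant matrix H = [[8, -2], [-2, 8]].
det(H) = 60, tr(H) = 16.
det(H) > 0 and tr(H) > 0, so H is positive definite everywhere: convex.

convex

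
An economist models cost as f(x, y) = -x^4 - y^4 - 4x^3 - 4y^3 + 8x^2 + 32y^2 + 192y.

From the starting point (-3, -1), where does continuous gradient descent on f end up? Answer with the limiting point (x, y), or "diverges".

f is separable, so gradient descent decouples: x follows -∂f/∂x, y follows -∂f/∂y.
∂f/∂x = -4x(x - 1)(x + 4); at x=-3 this is -48, so x increases.
∂f/∂y = -4(y - 4)(y + 3)(y + 4); at y=-1 this is 120, so y decreases.
x converges to its nearest critical value 0 (a local min of the x-part); y converges to -3. The iterate converges to (0, -3).

(0, -3)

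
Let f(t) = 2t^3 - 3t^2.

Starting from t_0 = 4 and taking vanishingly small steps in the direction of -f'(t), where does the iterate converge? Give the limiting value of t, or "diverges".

f'(t) = 6t(t - 1), so f'(4) = 72.
Gradient descent moves in the -f' direction, i.e. t is decreasing.
The nearest critical point in that direction is t = 1, where f'' = 6 > 0 (a local minimum). The iterate converges there.

1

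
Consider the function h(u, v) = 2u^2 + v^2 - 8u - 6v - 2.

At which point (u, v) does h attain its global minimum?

h(u,v) separates as P(u) + Q(v) − 2, so its minimum is min P + min Q − 2.
P'(u) = 4u - 8 vanishes at u ∈ {2}; Q'(v) = 2v - 6 vanishes at v ∈ {3}.
Local minima of P (where P''>0): P(2)=-8. Local minima of Q: Q(3)=-9.
So the global minimum of h is P(2) + Q(3) − 2 = -8 − 9 − 2 = -19, attained at (2, 3).

(2, 3)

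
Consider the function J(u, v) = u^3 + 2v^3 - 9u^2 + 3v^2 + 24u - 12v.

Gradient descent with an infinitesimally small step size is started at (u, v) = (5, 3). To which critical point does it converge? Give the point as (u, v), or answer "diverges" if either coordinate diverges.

J is separable, so gradient descent decouples: u follows -∂J/∂u, v follows -∂J/∂v.
∂J/∂u = 3(u - 4)(u - 2); at u=5 this is 9, so u decreases.
∂J/∂v = 6(v - 1)(v + 2); at v=3 this is 60, so v decreases.
u converges to its nearest critical value 4 (a local min of the u-part); v converges to 1. The iterate converges to (4, 1).

(4, 1)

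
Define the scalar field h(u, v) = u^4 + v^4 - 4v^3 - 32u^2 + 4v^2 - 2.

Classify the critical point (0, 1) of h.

The mixed partial ∂²h/∂u∂v is 0, so the Hessian at any point is diag(h_uu, h_vv) = diag(4(3u^2 - 16), 4(3v^2 - 6v + 2)).
At (0, 1): H = diag(-64, -4).
Both eigenvalues are negative, so H is negative definite: a local maximum.

local maximum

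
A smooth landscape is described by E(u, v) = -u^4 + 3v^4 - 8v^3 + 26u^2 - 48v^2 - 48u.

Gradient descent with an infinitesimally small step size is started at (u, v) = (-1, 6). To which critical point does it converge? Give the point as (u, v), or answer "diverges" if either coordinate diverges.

(1, 4)

E is separable, so gradient descent decouples: u follows -∂E/∂u, v follows -∂E/∂v.
∂E/∂u = -4(u - 3)(u - 1)(u + 4); at u=-1 this is -96, so u increases.
∂E/∂v = 12v(v - 4)(v + 2); at v=6 this is 1152, so v decreases.
u converges to its nearest critical value 1 (a local min of the u-part); v converges to 4. The iterate converges to (1, 4).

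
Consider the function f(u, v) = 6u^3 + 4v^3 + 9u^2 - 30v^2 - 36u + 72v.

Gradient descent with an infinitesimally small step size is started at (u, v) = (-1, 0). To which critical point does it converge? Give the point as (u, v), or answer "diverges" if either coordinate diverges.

f is separable, so gradient descent decouples: u follows -∂f/∂u, v follows -∂f/∂v.
∂f/∂u = 18(u - 1)(u + 2); at u=-1 this is -36, so u increases.
∂f/∂v = 12(v - 3)(v - 2); at v=0 this is 72, so v decreases.
The v-coordinate has no critical point in that direction and runs off to infinity.

diverges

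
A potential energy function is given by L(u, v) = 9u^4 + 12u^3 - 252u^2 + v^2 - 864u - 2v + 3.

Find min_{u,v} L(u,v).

-4414

L(u,v) separates as P(u) + Q(v) + 3, so its minimum is min P + min Q + 3.
P'(u) = 36(u - 4)(u + 2)(u + 3) vanishes at u ∈ {-3, -2, 4}; Q'(v) = 2v - 2 vanishes at v ∈ {1}.
Local minima of P (where P''>0): P(-3)=729, P(4)=-4416. Local minima of Q: Q(1)=-1.
So the global minimum of L is P(4) + Q(1) + 3 = -4416 − 1 + 3 = -4414, attained at (4, 1).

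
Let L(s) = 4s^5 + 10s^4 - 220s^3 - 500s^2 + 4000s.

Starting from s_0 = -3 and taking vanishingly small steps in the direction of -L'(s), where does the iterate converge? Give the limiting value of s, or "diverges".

-4

L'(s) = 20(s - 5)(s - 2)(s + 4)(s + 5), so L'(-3) = 1600.
Gradient descent moves in the -L' direction, i.e. s is decreasing.
The nearest critical point in that direction is s = -4, where L'' = 1080 > 0 (a local minimum). The iterate converges there.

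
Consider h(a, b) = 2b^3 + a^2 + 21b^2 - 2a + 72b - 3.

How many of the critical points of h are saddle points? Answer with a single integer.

1

h separates as a function of a plus a function of b, so ∇h=0 decouples.
∂h/∂a = 2(a - 1) = 0 at a ∈ {1}; ∂h/∂b = 6(b + 3)(b + 4) = 0 at b ∈ {-4, -3}.
The Hessian is diagonal: diag(h_aa, h_bb). Second derivatives: h_aa(1)=2; h_bb(-4)=-6, h_bb(-3)=6.
Saddle points occur where the two diagonal entries have opposite signs: (1, -4). Count: 1.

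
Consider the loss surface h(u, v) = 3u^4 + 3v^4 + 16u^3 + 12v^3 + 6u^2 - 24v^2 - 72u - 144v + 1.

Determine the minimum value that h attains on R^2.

h(u,v) separates as P(u) + Q(v) + 1, so its minimum is min P + min Q + 1.
P'(u) = 12(u - 1)(u + 2)(u + 3) vanishes at u ∈ {-3, -2, 1}; Q'(v) = 12(v - 2)(v + 2)(v + 3) vanishes at v ∈ {-3, -2, 2}.
Local minima of P (where P''>0): P(-3)=81, P(1)=-47. Local minima of Q: Q(-3)=135, Q(2)=-240.
So the global minimum of h is P(1) + Q(2) + 1 = -47 − 240 + 1 = -286, attained at (1, 2).

-286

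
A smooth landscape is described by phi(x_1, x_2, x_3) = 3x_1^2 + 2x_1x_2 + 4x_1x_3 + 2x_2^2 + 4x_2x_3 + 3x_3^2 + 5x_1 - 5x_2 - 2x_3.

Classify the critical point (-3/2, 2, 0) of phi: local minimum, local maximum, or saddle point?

The Hessian is constant: H = [[6, 2, 4], [2, 4, 4], [4, 4, 6]].
Leading principal minors: Δ₁ = 6, Δ₂ = 20, Δ₃ = 24.
All leading minors are positive, so H is positive definite: a local minimum.

local minimum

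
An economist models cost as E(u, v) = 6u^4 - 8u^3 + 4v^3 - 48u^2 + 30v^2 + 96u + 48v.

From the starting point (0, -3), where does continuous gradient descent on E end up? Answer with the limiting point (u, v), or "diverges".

(-2, -1)

E is separable, so gradient descent decouples: u follows -∂E/∂u, v follows -∂E/∂v.
∂E/∂u = 24(u - 2)(u - 1)(u + 2); at u=0 this is 96, so u decreases.
∂E/∂v = 12(v + 1)(v + 4); at v=-3 this is -24, so v increases.
u converges to its nearest critical value -2 (a local min of the u-part); v converges to -1. The iterate converges to (-2, -1).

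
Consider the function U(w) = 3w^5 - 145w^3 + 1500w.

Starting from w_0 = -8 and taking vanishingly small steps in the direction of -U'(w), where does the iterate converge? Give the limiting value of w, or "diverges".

U'(w) = 15(w - 5)(w - 2)(w + 2)(w + 5), so U'(-8) = 35100.
Gradient descent moves in the -U' direction, i.e. w is decreasing.
There is no critical point below w=-8, and U' keeps the same sign, so the iterate runs off to −∞.

diverges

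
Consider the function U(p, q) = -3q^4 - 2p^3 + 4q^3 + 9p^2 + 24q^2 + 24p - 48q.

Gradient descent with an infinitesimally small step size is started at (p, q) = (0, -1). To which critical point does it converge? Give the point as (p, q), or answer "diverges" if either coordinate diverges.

(-1, 1)

U is separable, so gradient descent decouples: p follows -∂U/∂p, q follows -∂U/∂q.
∂U/∂p = -6(p - 4)(p + 1); at p=0 this is 24, so p decreases.
∂U/∂q = -12(q - 2)(q - 1)(q + 2); at q=-1 this is -72, so q increases.
p converges to its nearest critical value -1 (a local min of the p-part); q converges to 1. The iterate converges to (-1, 1).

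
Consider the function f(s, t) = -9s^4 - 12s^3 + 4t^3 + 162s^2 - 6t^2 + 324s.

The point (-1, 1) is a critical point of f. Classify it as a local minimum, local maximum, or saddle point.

The mixed partial ∂²f/∂s∂t is 0, so the Hessian at any point is diag(f_ss, f_tt) = diag(36(-3s^2 - 2s + 9), 12(2t - 1)).
At (-1, 1): H = diag(288, 12).
Both eigenvalues are positive, so H is positive definite: a local minimum.

local minimum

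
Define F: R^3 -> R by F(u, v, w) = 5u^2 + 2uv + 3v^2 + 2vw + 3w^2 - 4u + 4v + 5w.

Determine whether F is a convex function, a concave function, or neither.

convex

F is quadratic, so its Hessian is the constant matrix H = [[10, 2, 0], [2, 6, 2], [0, 2, 6]].
Leading principal minors: 10, 56, 296.
All positive ⇒ H ≻ 0 ⇒ convex.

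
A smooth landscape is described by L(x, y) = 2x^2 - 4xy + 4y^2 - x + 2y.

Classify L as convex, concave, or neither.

L is quadratic, so its Hessian is the constant matrix H = [[4, -4], [-4, 8]].
det(H) = 16, tr(H) = 12.
det(H) > 0 and tr(H) > 0, so H is positive definite everywhere: convex.

convex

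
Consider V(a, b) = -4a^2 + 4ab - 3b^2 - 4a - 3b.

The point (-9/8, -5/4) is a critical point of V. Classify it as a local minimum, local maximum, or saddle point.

local maximum

The Hessian of V is constant: H = [[-8, 4], [4, -6]].
det(H) = (-8)·(-6) − 4² = 32.
det(H) > 0 and tr(H) = -14 < 0, so H is negative definite and the point is a local maximum.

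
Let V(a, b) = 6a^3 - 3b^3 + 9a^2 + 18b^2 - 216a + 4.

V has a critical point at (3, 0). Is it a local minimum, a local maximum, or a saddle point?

local minimum

The mixed partial ∂²V/∂a∂b is 0, so the Hessian at any point is diag(V_aa, V_bb) = diag(18(2a + 1), 18(-b + 2)).
At (3, 0): H = diag(126, 36).
Both eigenvalues are positive, so H is positive definite: a local minimum.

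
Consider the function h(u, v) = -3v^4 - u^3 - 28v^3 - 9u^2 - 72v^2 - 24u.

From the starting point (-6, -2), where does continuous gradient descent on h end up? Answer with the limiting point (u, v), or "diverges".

h is separable, so gradient descent decouples: u follows -∂h/∂u, v follows -∂h/∂v.
∂h/∂u = -3(u + 2)(u + 4); at u=-6 this is -24, so u increases.
∂h/∂v = -12v(v + 3)(v + 4); at v=-2 this is 48, so v decreases.
u converges to its nearest critical value -4 (a local min of the u-part); v converges to -3. The iterate converges to (-4, -3).

(-4, -3)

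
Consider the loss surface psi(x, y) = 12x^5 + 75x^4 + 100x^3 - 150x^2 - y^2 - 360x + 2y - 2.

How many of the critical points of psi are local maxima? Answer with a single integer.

2

psi separates as a function of x plus a function of y, so ∇psi=0 decouples.
∂psi/∂x = 60(x - 1)(x + 1)(x + 2)(x + 3) = 0 at x ∈ {-3, -2, -1, 1}; ∂psi/∂y = -2(y - 1) = 0 at y ∈ {1}.
The Hessian is diagonal: diag(psi_xx, psi_yy). Second derivatives: psi_xx(-3)=-480, psi_xx(-2)=180, psi_xx(-1)=-240, psi_xx(1)=1440; psi_yy(1)=-2.
Local maxima occur where both diagonal entries negative: (-3, 1), (-1, 1). Count: 2.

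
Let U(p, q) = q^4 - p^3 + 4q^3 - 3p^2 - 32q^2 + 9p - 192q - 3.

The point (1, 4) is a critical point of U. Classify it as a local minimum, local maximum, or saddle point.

The mixed partial ∂²U/∂p∂q is 0, so the Hessian at any point is diag(U_pp, U_qq) = diag(-6(p + 1), 4(3q^2 + 6q - 16)).
At (1, 4): H = diag(-12, 224).
The eigenvalues have opposite signs, so H is indefinite: a saddle point.

saddle point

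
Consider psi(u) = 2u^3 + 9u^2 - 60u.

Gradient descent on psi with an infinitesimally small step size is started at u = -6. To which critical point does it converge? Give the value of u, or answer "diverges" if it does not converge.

psi'(u) = 6(u - 2)(u + 5), so psi'(-6) = 48.
Gradient descent moves in the -psi' direction, i.e. u is decreasing.
There is no critical point below u=-6, and psi' keeps the same sign, so the iterate runs off to −∞.

diverges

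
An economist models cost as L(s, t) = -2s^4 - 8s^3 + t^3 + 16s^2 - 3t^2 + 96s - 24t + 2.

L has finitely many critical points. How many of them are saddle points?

3

L separates as a function of s plus a function of t, so ∇L=0 decouples.
∂L/∂s = -8(s - 2)(s + 2)(s + 3) = 0 at s ∈ {-3, -2, 2}; ∂L/∂t = 3(t - 4)(t + 2) = 0 at t ∈ {-2, 4}.
The Hessian is diagonal: diag(L_ss, L_tt). Second derivatives: L_ss(-3)=-40, L_ss(-2)=32, L_ss(2)=-160; L_tt(-2)=-18, L_tt(4)=18.
Saddle points occur where the two diagonal entries have opposite signs: (-3, 4), (-2, -2), (2, 4). Count: 3.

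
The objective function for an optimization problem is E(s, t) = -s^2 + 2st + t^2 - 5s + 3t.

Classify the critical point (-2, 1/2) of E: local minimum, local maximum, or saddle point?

saddle point

The Hessian of E is constant: H = [[-2, 2], [2, 2]].
det(H) = (-2)·2 − 2² = -8.
Since det(H) < 0, H is indefinite and the critical point is a saddle point.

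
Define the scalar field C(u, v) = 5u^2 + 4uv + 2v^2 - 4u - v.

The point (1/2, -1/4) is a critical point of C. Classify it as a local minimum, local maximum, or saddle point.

The Hessian of C is constant: H = [[10, 4], [4, 4]].
det(H) = 10·4 − 4² = 24.
det(H) > 0 and tr(H) = 14 > 0, so H is positive definite and the point is a local minimum.

local minimum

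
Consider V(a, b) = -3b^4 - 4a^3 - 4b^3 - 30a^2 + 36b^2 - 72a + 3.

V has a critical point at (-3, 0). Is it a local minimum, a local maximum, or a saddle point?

The mixed partial ∂²V/∂a∂b is 0, so the Hessian at any point is diag(V_aa, V_bb) = diag(-12(2a + 5), 12(-3b^2 - 2b + 6)).
At (-3, 0): H = diag(12, 72).
Both eigenvalues are positive, so H is positive definite: a local minimum.

local minimum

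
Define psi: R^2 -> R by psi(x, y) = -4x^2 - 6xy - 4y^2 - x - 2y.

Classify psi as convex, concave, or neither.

psi is quadratic, so its Hessian is the constant matrix H = [[-8, -6], [-6, -8]].
det(H) = 28, tr(H) = -16.
det(H) > 0 and tr(H) < 0, so H is negative definite everywhere: concave.

concave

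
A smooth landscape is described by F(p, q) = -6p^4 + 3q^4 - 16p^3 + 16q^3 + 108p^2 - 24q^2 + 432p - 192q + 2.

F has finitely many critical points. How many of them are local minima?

2

F separates as a function of p plus a function of q, so ∇F=0 decouples.
∂F/∂p = -24(p - 3)(p + 2)(p + 3) = 0 at p ∈ {-3, -2, 3}; ∂F/∂q = 12(q - 2)(q + 2)(q + 4) = 0 at q ∈ {-4, -2, 2}.
The Hessian is diagonal: diag(F_pp, F_qq). Second derivatives: F_pp(-3)=-144, F_pp(-2)=120, F_pp(3)=-720; F_qq(-4)=144, F_qq(-2)=-96, F_qq(2)=288.
Local minima occur where both diagonal entries positive: (-2, -4), (-2, 2). Count: 2.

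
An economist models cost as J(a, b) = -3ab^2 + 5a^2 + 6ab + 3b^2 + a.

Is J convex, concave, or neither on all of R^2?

The term -3ab^2 is cubic, so the Hessian is not constant.
∂²J/∂b² = -6a + 6, which takes both signs as a varies (negative for sufficiently large a). A diagonal entry of the Hessian changing sign means the Hessian is neither positive- nor negative-semidefinite on all of R^2.

neither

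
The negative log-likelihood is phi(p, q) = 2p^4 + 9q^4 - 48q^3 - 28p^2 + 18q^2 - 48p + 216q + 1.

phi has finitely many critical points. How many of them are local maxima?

1

phi separates as a function of p plus a function of q, so ∇phi=0 decouples.
∂phi/∂p = 8(p - 3)(p + 1)(p + 2) = 0 at p ∈ {-2, -1, 3}; ∂phi/∂q = 36(q - 3)(q - 2)(q + 1) = 0 at q ∈ {-1, 2, 3}.
The Hessian is diagonal: diag(phi_pp, phi_qq). Second derivatives: phi_pp(-2)=40, phi_pp(-1)=-32, phi_pp(3)=160; phi_qq(-1)=432, phi_qq(2)=-108, phi_qq(3)=144.
Local maxima occur where both diagonal entries negative: (-1, 2). Count: 1.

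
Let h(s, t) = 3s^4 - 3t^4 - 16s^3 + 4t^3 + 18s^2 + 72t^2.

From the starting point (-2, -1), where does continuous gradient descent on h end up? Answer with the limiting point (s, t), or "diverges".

h is separable, so gradient descent decouples: s follows -∂h/∂s, t follows -∂h/∂t.
∂h/∂s = 12s(s - 3)(s - 1); at s=-2 this is -360, so s increases.
∂h/∂t = -12t(t - 4)(t + 3); at t=-1 this is -120, so t increases.
s converges to its nearest critical value 0 (a local min of the s-part); t converges to 0. The iterate converges to (0, 0).

(0, 0)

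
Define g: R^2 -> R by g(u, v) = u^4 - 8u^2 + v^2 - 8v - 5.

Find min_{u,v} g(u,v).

-37

g(u,v) separates as P(u) + Q(v) − 5, so its minimum is min P + min Q − 5.
P'(u) = 4u(u - 2)(u + 2) vanishes at u ∈ {-2, 0, 2}; Q'(v) = 2v - 8 vanishes at v ∈ {4}.
Local minima of P (where P''>0): P(-2)=-16, P(2)=-16. Local minima of Q: Q(4)=-16.
So the global minimum of g is P(-2) + Q(4) − 5 = -16 − 16 − 5 = -37, attained at (-2, 4).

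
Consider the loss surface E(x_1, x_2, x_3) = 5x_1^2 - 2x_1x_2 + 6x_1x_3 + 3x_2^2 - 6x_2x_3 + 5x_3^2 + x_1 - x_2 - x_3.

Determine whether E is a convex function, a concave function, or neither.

E is quadratic, so its Hessian is the constant matrix H = [[10, -2, 6], [-2, 6, -6], [6, -6, 10]].
Leading principal minors: 10, 56, 128.
All positive ⇒ H ≻ 0 ⇒ convex.

convex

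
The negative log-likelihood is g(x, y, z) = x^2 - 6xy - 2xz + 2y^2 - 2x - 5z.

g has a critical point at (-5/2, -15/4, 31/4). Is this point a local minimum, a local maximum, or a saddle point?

The Hessian is constant: H = [[2, -6, -2], [-6, 4, 0], [-2, 0, 0]].
Leading principal minors: Δ₁ = 2, Δ₂ = -28, Δ₃ = -16.
The minors fit neither the all-positive nor the alternating-sign pattern, so H is indefinite: a saddle point.

saddle point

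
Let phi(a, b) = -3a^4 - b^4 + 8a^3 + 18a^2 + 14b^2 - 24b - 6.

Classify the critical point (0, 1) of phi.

local minimum

The mixed partial ∂²phi/∂a∂b is 0, so the Hessian at any point is diag(phi_aa, phi_bb) = diag(12(-3a^2 + 4a + 3), 4(-3b^2 + 7)).
At (0, 1): H = diag(36, 16).
Both eigenvalues are positive, so H is positive definite: a local minimum.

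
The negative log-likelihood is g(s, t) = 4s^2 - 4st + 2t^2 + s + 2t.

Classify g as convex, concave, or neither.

g is quadratic, so its Hessian is the constant matrix H = [[8, -4], [-4, 4]].
det(H) = 16, tr(H) = 12.
det(H) > 0 and tr(H) > 0, so H is positive definite everywhere: convex.

convex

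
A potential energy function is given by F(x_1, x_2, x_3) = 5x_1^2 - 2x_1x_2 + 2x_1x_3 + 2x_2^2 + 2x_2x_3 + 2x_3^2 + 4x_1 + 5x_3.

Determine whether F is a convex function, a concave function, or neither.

convex

F is quadratic, so its Hessian is the constant matrix H = [[10, -2, 2], [-2, 4, 2], [2, 2, 4]].
Leading principal minors: 10, 36, 72.
All positive ⇒ H ≻ 0 ⇒ convex.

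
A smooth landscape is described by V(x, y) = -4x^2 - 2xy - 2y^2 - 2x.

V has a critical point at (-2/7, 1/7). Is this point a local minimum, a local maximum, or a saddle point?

local maximum

The Hessian of V is constant: H = [[-8, -2], [-2, -4]].
det(H) = (-8)·(-4) − (-2)² = 28.
det(H) > 0 and tr(H) = -12 < 0, so H is negative definite and the point is a local maximum.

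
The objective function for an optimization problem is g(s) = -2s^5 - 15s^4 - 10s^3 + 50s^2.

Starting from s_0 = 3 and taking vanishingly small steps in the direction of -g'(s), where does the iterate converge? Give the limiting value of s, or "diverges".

diverges

g'(s) = -10s(s - 1)(s + 2)(s + 5), so g'(3) = -2400.
Gradient descent moves in the -g' direction, i.e. s is increasing.
There is no critical point above s=3, and g' keeps the same sign, so the iterate runs off to +∞.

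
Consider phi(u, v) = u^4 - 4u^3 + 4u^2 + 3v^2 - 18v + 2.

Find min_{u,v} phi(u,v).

-25

phi(u,v) separates as P(u) + Q(v) + 2, so its minimum is min P + min Q + 2.
P'(u) = 4u(u - 2)(u - 1) vanishes at u ∈ {0, 1, 2}; Q'(v) = 6v - 18 vanishes at v ∈ {3}.
Local minima of P (where P''>0): P(0)=0, P(2)=0. Local minima of Q: Q(3)=-27.
So the global minimum of phi is P(0) + Q(3) + 2 = 0 − 27 + 2 = -25, attained at (0, 3).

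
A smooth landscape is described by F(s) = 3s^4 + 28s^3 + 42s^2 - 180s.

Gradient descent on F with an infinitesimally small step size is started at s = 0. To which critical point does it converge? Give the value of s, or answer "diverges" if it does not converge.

1

F'(s) = 12(s - 1)(s + 3)(s + 5), so F'(0) = -180.
Gradient descent moves in the -F' direction, i.e. s is increasing.
The nearest critical point in that direction is s = 1, where F'' = 288 > 0 (a local minimum). The iterate converges there.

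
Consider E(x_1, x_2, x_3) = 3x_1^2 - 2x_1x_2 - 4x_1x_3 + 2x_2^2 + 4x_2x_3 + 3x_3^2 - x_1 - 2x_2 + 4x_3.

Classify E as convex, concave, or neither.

E is quadratic, so its Hessian is the constant matrix H = [[6, -2, -4], [-2, 4, 4], [-4, 4, 6]].
Leading principal minors: 6, 20, 24.
All positive ⇒ H ≻ 0 ⇒ convex.

convex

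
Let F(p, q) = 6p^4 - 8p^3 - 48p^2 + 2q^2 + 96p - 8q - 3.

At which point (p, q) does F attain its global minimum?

(-2, 2)

F(p,q) separates as A(p) + B(q) − 3, so its minimum is min A + min B − 3.
A'(p) = 24(p - 2)(p - 1)(p + 2) vanishes at p ∈ {-2, 1, 2}; B'(q) = 4q - 8 vanishes at q ∈ {2}.
Local minima of A (where A''>0): A(-2)=-224, A(2)=32. Local minima of B: B(2)=-8.
So the global minimum of F is A(-2) + B(2) − 3 = -224 − 8 − 3 = -235, attained at (-2, 2).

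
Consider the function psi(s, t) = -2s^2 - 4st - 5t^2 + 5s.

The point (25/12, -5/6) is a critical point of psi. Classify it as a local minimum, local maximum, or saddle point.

local maximum

The Hessian of psi is constant: H = [[-4, -4], [-4, -10]].
det(H) = (-4)·(-10) − (-4)² = 24.
det(H) > 0 and tr(H) = -14 < 0, so H is negative definite and the point is a local maximum.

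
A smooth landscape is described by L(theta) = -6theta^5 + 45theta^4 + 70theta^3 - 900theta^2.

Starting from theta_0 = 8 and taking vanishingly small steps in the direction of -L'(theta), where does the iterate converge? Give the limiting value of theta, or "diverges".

diverges

L'(theta) = -30theta(theta - 5)(theta - 4)(theta + 3), so L'(8) = -31680.
Gradient descent moves in the -L' direction, i.e. theta is increasing.
There is no critical point above theta=8, and L' keeps the same sign, so the iterate runs off to +∞.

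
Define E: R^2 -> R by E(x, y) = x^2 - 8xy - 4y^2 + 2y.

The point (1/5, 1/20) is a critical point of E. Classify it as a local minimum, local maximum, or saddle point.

The Hessian of E is constant: H = [[2, -8], [-8, -8]].
det(H) = 2·(-8) − (-8)² = -80.
Since det(H) < 0, H is indefinite and the critical point is a saddle point.

saddle point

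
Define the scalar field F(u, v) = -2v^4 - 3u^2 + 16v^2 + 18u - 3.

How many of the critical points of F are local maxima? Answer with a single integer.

2

F separates as a function of u plus a function of v, so ∇F=0 decouples.
∂F/∂u = -6(u - 3) = 0 at u ∈ {3}; ∂F/∂v = -8v(v - 2)(v + 2) = 0 at v ∈ {-2, 0, 2}.
The Hessian is diagonal: diag(F_uu, F_vv). Second derivatives: F_uu(3)=-6; F_vv(-2)=-64, F_vv(0)=32, F_vv(2)=-64.
Local maxima occur where both diagonal entries negative: (3, -2), (3, 2). Count: 2.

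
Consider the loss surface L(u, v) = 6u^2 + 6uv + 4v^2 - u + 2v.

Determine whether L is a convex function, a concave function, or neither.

convex

L is quadratic, so its Hessian is the constant matrix H = [[12, 6], [6, 8]].
det(H) = 60, tr(H) = 20.
det(H) > 0 and tr(H) > 0, so H is positive definite everywhere: convex.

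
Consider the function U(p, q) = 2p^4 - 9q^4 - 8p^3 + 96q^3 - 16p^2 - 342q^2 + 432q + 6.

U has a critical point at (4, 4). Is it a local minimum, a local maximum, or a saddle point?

The mixed partial ∂²U/∂p∂q is 0, so the Hessian at any point is diag(U_pp, U_qq) = diag(8(3p^2 - 6p - 4), 36(-3q^2 + 16q - 19)).
At (4, 4): H = diag(160, -108).
The eigenvalues have opposite signs, so H is indefinite: a saddle point.

saddle point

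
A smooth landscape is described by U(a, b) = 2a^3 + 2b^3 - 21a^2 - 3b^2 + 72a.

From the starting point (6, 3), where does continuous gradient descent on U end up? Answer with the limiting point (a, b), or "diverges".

(4, 1)

U is separable, so gradient descent decouples: a follows -∂U/∂a, b follows -∂U/∂b.
∂U/∂a = 6(a - 4)(a - 3); at a=6 this is 36, so a decreases.
∂U/∂b = 6b(b - 1); at b=3 this is 36, so b decreases.
a converges to its nearest critical value 4 (a local min of the a-part); b converges to 1. The iterate converges to (4, 1).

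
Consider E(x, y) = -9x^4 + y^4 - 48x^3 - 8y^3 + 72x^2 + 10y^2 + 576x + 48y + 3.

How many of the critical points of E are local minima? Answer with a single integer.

E separates as a function of x plus a function of y, so ∇E=0 decouples.
∂E/∂x = -36(x - 2)(x + 2)(x + 4) = 0 at x ∈ {-4, -2, 2}; ∂E/∂y = 4(y - 4)(y - 3)(y + 1) = 0 at y ∈ {-1, 3, 4}.
The Hessian is diagonal: diag(E_xx, E_yy). Second derivatives: E_xx(-4)=-432, E_xx(-2)=288, E_xx(2)=-864; E_yy(-1)=80, E_yy(3)=-16, E_yy(4)=20.
Local minima occur where both diagonal entries positive: (-2, -1), (-2, 4). Count: 2.

2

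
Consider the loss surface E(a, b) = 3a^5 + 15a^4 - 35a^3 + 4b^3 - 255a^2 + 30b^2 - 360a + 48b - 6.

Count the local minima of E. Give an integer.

E separates as a function of a plus a function of b, so ∇E=0 decouples.
∂E/∂a = 15(a - 3)(a + 1)(a + 2)(a + 4) = 0 at a ∈ {-4, -2, -1, 3}; ∂E/∂b = 12(b + 1)(b + 4) = 0 at b ∈ {-4, -1}.
The Hessian is diagonal: diag(E_aa, E_bb). Second derivatives: E_aa(-4)=-630, E_aa(-2)=150, E_aa(-1)=-180, E_aa(3)=2100; E_bb(-4)=-36, E_bb(-1)=36.
Local minima occur where both diagonal entries positive: (-2, -1), (3, -1). Count: 2.

2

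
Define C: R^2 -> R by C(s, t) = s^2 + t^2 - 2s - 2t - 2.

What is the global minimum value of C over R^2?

C(s,t) separates as P(s) + Q(t) − 2, so its minimum is min P + min Q − 2.
P'(s) = 2s - 2 vanishes at s ∈ {1}; Q'(t) = 2(t - 1) vanishes at t ∈ {1}.
Local minima of P (where P''>0): P(1)=-1. Local minima of Q: Q(1)=-1.
So the global minimum of C is P(1) + Q(1) − 2 = -1 − 1 − 2 = -4, attained at (1, 1).

-4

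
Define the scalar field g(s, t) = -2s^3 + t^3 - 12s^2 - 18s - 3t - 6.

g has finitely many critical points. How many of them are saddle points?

2

g separates as a function of s plus a function of t, so ∇g=0 decouples.
∂g/∂s = -6(s + 1)(s + 3) = 0 at s ∈ {-3, -1}; ∂g/∂t = 3(t - 1)(t + 1) = 0 at t ∈ {-1, 1}.
The Hessian is diagonal: diag(g_ss, g_tt). Second derivatives: g_ss(-3)=12, g_ss(-1)=-12; g_tt(-1)=-6, g_tt(1)=6.
Saddle points occur where the two diagonal entries have opposite signs: (-3, -1), (-1, 1). Count: 2.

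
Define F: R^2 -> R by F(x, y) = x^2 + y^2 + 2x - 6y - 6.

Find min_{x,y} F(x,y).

F(x,y) separates as P(x) + Q(y) − 6, so its minimum is min P + min Q − 6.
P'(x) = 2x + 2 vanishes at x ∈ {-1}; Q'(y) = 2y - 6 vanishes at y ∈ {3}.
Local minima of P (where P''>0): P(-1)=-1. Local minima of Q: Q(3)=-9.
So the global minimum of F is P(-1) + Q(3) − 6 = -1 − 9 − 6 = -16, attained at (-1, 3).

-16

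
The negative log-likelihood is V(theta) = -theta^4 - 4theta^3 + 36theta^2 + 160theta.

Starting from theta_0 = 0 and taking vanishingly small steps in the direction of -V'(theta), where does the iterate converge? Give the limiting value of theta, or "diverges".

V'(theta) = -4(theta - 4)(theta + 2)(theta + 5), so V'(0) = 160.
Gradient descent moves in the -V' direction, i.e. theta is decreasing.
The nearest critical point in that direction is theta = -2, where V'' = 72 > 0 (a local minimum). The iterate converges there.

-2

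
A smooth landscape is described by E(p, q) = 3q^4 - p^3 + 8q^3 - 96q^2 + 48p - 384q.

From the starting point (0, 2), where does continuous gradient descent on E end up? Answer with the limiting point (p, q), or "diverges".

E is separable, so gradient descent decouples: p follows -∂E/∂p, q follows -∂E/∂q.
∂E/∂p = -3(p - 4)(p + 4); at p=0 this is 48, so p decreases.
∂E/∂q = 12(q - 4)(q + 2)(q + 4); at q=2 this is -576, so q increases.
p converges to its nearest critical value -4 (a local min of the p-part); q converges to 4. The iterate converges to (-4, 4).

(-4, 4)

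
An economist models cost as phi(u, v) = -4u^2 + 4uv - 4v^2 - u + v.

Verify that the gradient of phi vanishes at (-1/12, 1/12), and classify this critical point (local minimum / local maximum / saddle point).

∇phi = (-8u + 4v - 1, 4u - 8v + 1); substituting (-1/12, 1/12) gives ∇phi = (0, 0), so (-1/12, 1/12) is indeed a critical point.
The Hessian of phi is constant: H = [[-8, 4], [4, -8]].
det(H) = (-8)·(-8) − 4² = 48.
det(H) > 0 and tr(H) = -16 < 0, so H is negative definite and the point is a local maximum.

local maximum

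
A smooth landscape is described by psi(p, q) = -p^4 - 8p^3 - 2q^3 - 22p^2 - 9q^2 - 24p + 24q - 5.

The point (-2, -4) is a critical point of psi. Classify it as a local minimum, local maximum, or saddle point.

The mixed partial ∂²psi/∂p∂q is 0, so the Hessian at any point is diag(psi_pp, psi_qq) = diag(-4(3p^2 + 12p + 11), -6(2q + 3)).
At (-2, -4): H = diag(4, 30).
Both eigenvalues are positive, so H is positive definite: a local minimum.

local minimum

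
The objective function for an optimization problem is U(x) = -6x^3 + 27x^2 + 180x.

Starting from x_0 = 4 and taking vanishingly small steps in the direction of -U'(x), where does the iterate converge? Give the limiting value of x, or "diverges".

U'(x) = -18(x - 5)(x + 2), so U'(4) = 108.
Gradient descent moves in the -U' direction, i.e. x is decreasing.
The nearest critical point in that direction is x = -2, where U'' = 126 > 0 (a local minimum). The iterate converges there.

-2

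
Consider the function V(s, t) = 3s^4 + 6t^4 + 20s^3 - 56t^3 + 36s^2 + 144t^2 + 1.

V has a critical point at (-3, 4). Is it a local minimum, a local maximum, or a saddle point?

local minimum

The mixed partial ∂²V/∂s∂t is 0, so the Hessian at any point is diag(V_ss, V_tt) = diag(12(3s^2 + 10s + 6), 24(3t^2 - 14t + 12)).
At (-3, 4): H = diag(36, 96).
Both eigenvalues are positive, so H is positive definite: a local minimum.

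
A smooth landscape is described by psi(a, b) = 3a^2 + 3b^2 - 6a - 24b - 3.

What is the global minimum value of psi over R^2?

-54

psi(a,b) separates as P(a) + Q(b) − 3, so its minimum is min P + min Q − 3.
P'(a) = 6a - 6 vanishes at a ∈ {1}; Q'(b) = 6b - 24 vanishes at b ∈ {4}.
Local minima of P (where P''>0): P(1)=-3. Local minima of Q: Q(4)=-48.
So the global minimum of psi is P(1) + Q(4) − 3 = -3 − 48 − 3 = -54, attained at (1, 4).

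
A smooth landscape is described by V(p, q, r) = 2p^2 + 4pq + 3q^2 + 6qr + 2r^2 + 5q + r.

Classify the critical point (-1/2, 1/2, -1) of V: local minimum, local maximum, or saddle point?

The Hessian is constant: H = [[4, 4, 0], [4, 6, 6], [0, 6, 4]].
Leading principal minors: Δ₁ = 4, Δ₂ = 8, Δ₃ = -112.
The minors fit neither the all-positive nor the alternating-sign pattern, so H is indefinite: a saddle point.

saddle point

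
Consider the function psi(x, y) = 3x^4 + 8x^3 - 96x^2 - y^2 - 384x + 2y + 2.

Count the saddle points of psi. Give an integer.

psi separates as a function of x plus a function of y, so ∇psi=0 decouples.
∂psi/∂x = 12(x - 4)(x + 2)(x + 4) = 0 at x ∈ {-4, -2, 4}; ∂psi/∂y = -2(y - 1) = 0 at y ∈ {1}.
The Hessian is diagonal: diag(psi_xx, psi_yy). Second derivatives: psi_xx(-4)=192, psi_xx(-2)=-144, psi_xx(4)=576; psi_yy(1)=-2.
Saddle points occur where the two diagonal entries have opposite signs: (-4, 1), (4, 1). Count: 2.

2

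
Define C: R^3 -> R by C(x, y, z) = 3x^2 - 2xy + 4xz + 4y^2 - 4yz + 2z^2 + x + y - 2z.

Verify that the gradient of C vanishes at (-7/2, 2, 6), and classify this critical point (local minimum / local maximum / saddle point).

local minimum

∇C = (6x - 2y + 4z + 1, -2x + 8y - 4z + 1, 4x - 4y + 4z - 2); substituting (-7/2, 2, 6) gives ∇C = (0, 0, 0), so (-7/2, 2, 6) is indeed a critical point.
The Hessian is constant: H = [[6, -2, 4], [-2, 8, -4], [4, -4, 4]].
Leading principal minors: Δ₁ = 6, Δ₂ = 44, Δ₃ = 16.
All leading minors are positive, so H is positive definite: a local minimum.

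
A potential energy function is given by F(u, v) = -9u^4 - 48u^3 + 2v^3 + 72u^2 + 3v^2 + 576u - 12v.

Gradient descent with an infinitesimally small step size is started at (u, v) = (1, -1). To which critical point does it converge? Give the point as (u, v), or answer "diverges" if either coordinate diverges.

F is separable, so gradient descent decouples: u follows -∂F/∂u, v follows -∂F/∂v.
∂F/∂u = -36(u - 2)(u + 2)(u + 4); at u=1 this is 540, so u decreases.
∂F/∂v = 6(v - 1)(v + 2); at v=-1 this is -12, so v increases.
u converges to its nearest critical value -2 (a local min of the u-part); v converges to 1. The iterate converges to (-2, 1).

(-2, 1)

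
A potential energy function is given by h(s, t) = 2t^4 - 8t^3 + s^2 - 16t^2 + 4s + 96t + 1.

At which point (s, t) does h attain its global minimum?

(-2, -2)

h(s,t) separates as P(s) + Q(t) + 1, so its minimum is min P + min Q + 1.
P'(s) = 2s + 4 vanishes at s ∈ {-2}; Q'(t) = 8(t - 3)(t - 2)(t + 2) vanishes at t ∈ {-2, 2, 3}.
Local minima of P (where P''>0): P(-2)=-4. Local minima of Q: Q(-2)=-160, Q(3)=90.
So the global minimum of h is P(-2) + Q(-2) + 1 = -4 − 160 + 1 = -163, attained at (-2, -2).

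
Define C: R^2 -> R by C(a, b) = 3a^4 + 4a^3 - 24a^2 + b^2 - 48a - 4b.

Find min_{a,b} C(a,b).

C(a,b) separates as P(a) + Q(b), so its minimum is min P + min Q.
P'(a) = 12(a - 2)(a + 1)(a + 2) vanishes at a ∈ {-2, -1, 2}; Q'(b) = 2b - 4 vanishes at b ∈ {2}.
Local minima of P (where P''>0): P(-2)=16, P(2)=-112. Local minima of Q: Q(2)=-4.
So the global minimum of C is P(2) + Q(2) = -112 − 4 = -116, attained at (2, 2).

-116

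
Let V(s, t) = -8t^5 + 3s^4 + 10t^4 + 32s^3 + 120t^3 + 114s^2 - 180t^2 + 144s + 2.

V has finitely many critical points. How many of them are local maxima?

V separates as a function of s plus a function of t, so ∇V=0 decouples.
∂V/∂s = 12(s + 1)(s + 3)(s + 4) = 0 at s ∈ {-4, -3, -1}; ∂V/∂t = -40t(t - 3)(t - 1)(t + 3) = 0 at t ∈ {-3, 0, 1, 3}.
The Hessian is diagonal: diag(V_ss, V_tt). Second derivatives: V_ss(-4)=36, V_ss(-3)=-24, V_ss(-1)=72; V_tt(-3)=2880, V_tt(0)=-360, V_tt(1)=320, V_tt(3)=-1440.
Local maxima occur where both diagonal entries negative: (-3, 0), (-3, 3). Count: 2.

2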